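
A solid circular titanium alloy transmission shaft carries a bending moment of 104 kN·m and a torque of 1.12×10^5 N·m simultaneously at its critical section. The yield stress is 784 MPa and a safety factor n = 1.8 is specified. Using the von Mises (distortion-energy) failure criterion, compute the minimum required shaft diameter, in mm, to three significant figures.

σ_allow = σ_y/n = 784/1.8 = 435.6 MPa.
For a solid shaft σ_b = 32M/(πd³) and τ = 16T/(πd³), so the von Mises stress is σ' = (16/πd³)·√(4M²+3T²).
√(4M²+3T²) = √(4×(1.040×10^8)² + 3×(1.120×10^8)²) = 2.844×10^8 N·mm.
d³ = 16×2.844×10^8/(π×435.6) = 3.326×10^6 mm³.
d = 149.3 mm.

d = 149 mm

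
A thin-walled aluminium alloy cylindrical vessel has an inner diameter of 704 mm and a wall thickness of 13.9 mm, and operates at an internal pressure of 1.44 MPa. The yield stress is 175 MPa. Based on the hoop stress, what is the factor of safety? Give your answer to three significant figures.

n = 4.80

σ_h = pD/(2t) = 1.44×704/(2×13.9) = 36.47 MPa.
n = 175/36.47 = 4.799.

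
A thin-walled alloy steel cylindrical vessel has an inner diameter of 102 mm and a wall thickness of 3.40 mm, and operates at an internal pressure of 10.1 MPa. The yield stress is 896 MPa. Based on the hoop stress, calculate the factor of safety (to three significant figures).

n = 5.91

σ_h = pD/(2t) = 10.1×102/(2×3.40) = 151.5 MPa.
n = 896/151.5 = 5.914.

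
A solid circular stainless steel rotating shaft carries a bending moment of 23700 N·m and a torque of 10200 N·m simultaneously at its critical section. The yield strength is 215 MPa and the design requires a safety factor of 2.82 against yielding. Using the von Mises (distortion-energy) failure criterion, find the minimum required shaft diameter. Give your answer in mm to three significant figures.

σ_allow = σ_y/n = 215/2.82 = 76.24 MPa.
For a solid shaft σ_b = 32M/(πd³) and τ = 16T/(πd³), so the von Mises stress is σ' = (16/πd³)·√(4M²+3T²).
√(4M²+3T²) = √(4×(2.370×10^7)² + 3×(1.020×10^7)²) = 5.059×10^7 N·mm.
d³ = 16×5.059×10^7/(π×76.24) = 3.379×10^6 mm³.
d = 150.1 mm.

d = 150 mm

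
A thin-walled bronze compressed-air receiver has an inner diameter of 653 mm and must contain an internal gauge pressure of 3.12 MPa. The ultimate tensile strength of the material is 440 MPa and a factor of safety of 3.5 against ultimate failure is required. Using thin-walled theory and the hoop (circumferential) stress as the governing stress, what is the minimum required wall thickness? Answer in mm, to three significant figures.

t = 8.10 mm

σ_allow = 440/3.5 = 125.7 MPa.
Hoop stress σ_h = pD/(2t), so t = pD/(2σ_allow) = 3.12×653/(2×125.7) = 8.103 mm.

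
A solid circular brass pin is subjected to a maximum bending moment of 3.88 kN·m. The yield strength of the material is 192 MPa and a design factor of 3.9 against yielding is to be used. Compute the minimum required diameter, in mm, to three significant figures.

σ_allow = 192/3.9 = 49.23 MPa.
For a solid circular section σ = 32M/(πd³), so d³ = 32M/(π σ_allow) = 32×3880000/(π×49.23) = 802800 mm³.
d = 92.94 mm.

d = 92.9 mm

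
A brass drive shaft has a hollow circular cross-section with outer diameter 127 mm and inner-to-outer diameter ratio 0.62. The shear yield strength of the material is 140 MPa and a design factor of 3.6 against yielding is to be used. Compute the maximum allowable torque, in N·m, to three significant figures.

T_allow = 13300 N·m

τ_allow = 140/3.6 = 38.89 MPa.
For a hollow shaft T_allow = τ_allow·πd_o³(1−k⁴)/16 with 1−k⁴ = 0.8522, so πd_o³(1−k⁴)/16 = 342800 mm³.
T_allow = 38.89×342800 = 1.333×10^7 N·mm = 13330 N·m.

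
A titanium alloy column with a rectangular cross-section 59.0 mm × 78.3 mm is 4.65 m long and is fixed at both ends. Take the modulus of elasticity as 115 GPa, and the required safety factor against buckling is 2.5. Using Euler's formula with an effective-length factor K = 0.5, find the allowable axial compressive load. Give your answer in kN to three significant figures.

Buckling occurs about the weak axis: I_min = h·b³/12 = 78.3×59.0³/12 = 1.340×10^6 mm⁴ (b = 59.0 mm is the smaller dimension).
Effective length L_e = KL = 0.5×4.65 m = 2325 mm.
Euler critical load P_cr = π²EI/L_e² = π²×115000×1.340×10^6/2325² = 281400 N.
P_allow = P_cr/n = 281400/2.5 = 112600 N.

P_allow = 113 kN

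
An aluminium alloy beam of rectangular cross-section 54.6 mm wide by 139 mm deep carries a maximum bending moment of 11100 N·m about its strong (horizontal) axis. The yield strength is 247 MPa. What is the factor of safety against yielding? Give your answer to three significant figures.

n = 3.91

Section modulus S = bh²/6 = 54.6×139²/6 = 175800 mm³.
σ = M/S = 1.1100×10^7/175800 = 63.13 MPa.
n = 247/63.13 = 3.912.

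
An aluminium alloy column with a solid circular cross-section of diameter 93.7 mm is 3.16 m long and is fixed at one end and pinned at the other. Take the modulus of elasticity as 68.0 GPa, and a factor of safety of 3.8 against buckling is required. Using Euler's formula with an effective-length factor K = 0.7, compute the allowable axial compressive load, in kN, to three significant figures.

P_allow = 137 kN

I = πd⁴/64 = π×93.7⁴/64 = 3.784×10^6 mm⁴.
Effective length L_e = KL = 0.7×3.16 m = 2212 mm.
Euler critical load P_cr = π²EI/L_e² = π²×68000×3.784×10^6/2212² = 519000 N.
P_allow = P_cr/n = 519000/3.8 = 136600 N.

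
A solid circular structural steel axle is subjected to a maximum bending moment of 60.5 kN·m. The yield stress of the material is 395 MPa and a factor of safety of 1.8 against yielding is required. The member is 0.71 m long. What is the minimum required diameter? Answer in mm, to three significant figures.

d = 141 mm

σ_allow = 395/1.8 = 219.4 MPa.
For a solid circular section σ = 32M/(πd³), so d³ = 32M/(π σ_allow) = 32×6.0500×10^7/(π×219.4) = 2.808×10^6 mm³.
d = 141.1 mm.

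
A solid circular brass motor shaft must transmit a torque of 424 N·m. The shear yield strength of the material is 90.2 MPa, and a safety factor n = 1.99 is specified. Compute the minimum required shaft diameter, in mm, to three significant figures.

d = 36.3 mm

Allowable shear stress τ_allow = 90.2/1.99 = 45.33 MPa.
For a solid shaft τ = 16T/(πd³), so d³ = 16T/(π τ_allow) = 16×424000/(π×45.33) = 47640 mm³.
d = (47640)^(1/3) = 36.25 mm.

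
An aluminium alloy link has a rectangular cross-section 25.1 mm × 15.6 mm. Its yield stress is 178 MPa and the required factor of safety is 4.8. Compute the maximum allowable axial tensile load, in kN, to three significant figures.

F_allow = 14.5 kN

σ_allow = 178/4.8 = 37.08 MPa.
A = 25.1×15.6 = 391.6 mm².
F_allow = σ_allow × A = 37.08×391.6 = 14520 N.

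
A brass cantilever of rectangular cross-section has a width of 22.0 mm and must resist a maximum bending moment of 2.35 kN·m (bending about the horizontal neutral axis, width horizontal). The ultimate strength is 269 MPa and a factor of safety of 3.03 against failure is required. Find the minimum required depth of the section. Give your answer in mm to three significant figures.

σ_allow = 269/3.03 = 88.78 MPa.
For a rectangular section σ = 6M/(bh²), so h² = 6M/(b σ_allow) = 6×2350000/(22.0×88.78) = 7219 mm².
h = 84.97 mm.

h = 85.0 mm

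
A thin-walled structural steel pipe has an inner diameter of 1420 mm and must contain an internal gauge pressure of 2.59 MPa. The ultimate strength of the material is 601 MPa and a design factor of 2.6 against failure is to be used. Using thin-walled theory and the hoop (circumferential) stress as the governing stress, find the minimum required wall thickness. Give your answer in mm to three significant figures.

σ_allow = 601/2.6 = 231.2 MPa.
Hoop stress σ_h = pD/(2t), so t = pD/(2σ_allow) = 2.59×1420/(2×231.2) = 7.955 mm.

t = 7.96 mm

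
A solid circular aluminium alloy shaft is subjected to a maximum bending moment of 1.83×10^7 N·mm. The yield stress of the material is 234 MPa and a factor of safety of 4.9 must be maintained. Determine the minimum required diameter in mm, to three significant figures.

d = 157 mm

σ_allow = 234/4.9 = 47.76 MPa.
For a solid circular section σ = 32M/(πd³), so d³ = 32M/(π σ_allow) = 32×1.8300×10^7/(π×47.76) = 3.903×10^6 mm³.
d = 157.5 mm.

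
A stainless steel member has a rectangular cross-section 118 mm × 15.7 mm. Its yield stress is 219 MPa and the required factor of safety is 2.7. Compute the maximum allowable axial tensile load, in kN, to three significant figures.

F_allow = 150 kN

σ_allow = 219/2.7 = 81.11 MPa.
A = 118×15.7 = 1853 mm².
F_allow = σ_allow × A = 81.11×1853 = 150300 N.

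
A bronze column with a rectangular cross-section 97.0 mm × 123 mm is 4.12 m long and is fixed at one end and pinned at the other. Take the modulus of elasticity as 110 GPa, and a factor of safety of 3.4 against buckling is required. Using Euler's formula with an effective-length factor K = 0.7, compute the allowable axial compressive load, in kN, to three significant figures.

P_allow = 359 kN

Buckling occurs about the weak axis: I_min = h·b³/12 = 123×97.0³/12 = 9.355×10^6 mm⁴ (b = 97.0 mm is the smaller dimension).
Effective length L_e = KL = 0.7×4.12 m = 2884 mm.
Euler critical load P_cr = π²EI/L_e² = π²×110000×9.355×10^6/2884² = 1.221×10^6 N.
P_allow = P_cr/n = 1.221×10^6/3.4 = 359100 N.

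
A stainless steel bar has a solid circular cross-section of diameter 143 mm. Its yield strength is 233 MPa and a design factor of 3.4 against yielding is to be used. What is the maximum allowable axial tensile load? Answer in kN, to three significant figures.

F_allow = 1100 kN

σ_allow = 233/3.4 = 68.53 MPa.
A = πd²/4 = π×143²/4 = 16060 mm².
F_allow = σ_allow × A = 68.53×16060 = 1.101×10^6 N.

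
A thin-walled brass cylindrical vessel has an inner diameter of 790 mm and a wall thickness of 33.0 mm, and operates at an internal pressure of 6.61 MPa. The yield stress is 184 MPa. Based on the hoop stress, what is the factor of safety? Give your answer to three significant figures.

n = 2.33

σ_h = pD/(2t) = 6.61×790/(2×33.0) = 79.12 MPa.
n = 184/79.12 = 2.326.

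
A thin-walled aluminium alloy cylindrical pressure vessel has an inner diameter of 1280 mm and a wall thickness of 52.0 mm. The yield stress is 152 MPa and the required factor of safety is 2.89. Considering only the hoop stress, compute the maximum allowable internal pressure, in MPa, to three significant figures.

p_allow = 4.27 MPa

σ_allow = 152/2.89 = 52.60 MPa.
σ_h = pD/(2t) → p_allow = 2σ_allow t/D = 2×52.60×52.0/1280 = 4.273 MPa.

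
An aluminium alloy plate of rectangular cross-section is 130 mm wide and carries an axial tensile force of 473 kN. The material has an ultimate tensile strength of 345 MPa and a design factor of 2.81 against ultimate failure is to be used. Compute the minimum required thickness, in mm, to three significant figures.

σ_allow = 345/2.81 = 122.8 MPa.
Required area A = F/σ_allow = 473000/122.8 = 3853 mm².
t = A/w = 3853/130 = 29.64 mm.

t = 29.6 mm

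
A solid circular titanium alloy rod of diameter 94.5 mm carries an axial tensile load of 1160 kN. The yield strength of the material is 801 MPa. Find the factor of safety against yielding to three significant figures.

A = πd²/4 = 7014 mm².
σ = F/A = 1160000/7014 = 165.4 MPa.
n = 801/165.4 = 4.843.

n = 4.84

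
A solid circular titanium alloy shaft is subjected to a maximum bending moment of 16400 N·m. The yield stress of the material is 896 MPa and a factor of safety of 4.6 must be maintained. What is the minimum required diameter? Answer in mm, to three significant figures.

σ_allow = 896/4.6 = 194.8 MPa.
For a solid circular section σ = 32M/(πd³), so d³ = 32M/(π σ_allow) = 32×1.6400×10^7/(π×194.8) = 857600 mm³.
d = 95.01 mm.

d = 95.0 mm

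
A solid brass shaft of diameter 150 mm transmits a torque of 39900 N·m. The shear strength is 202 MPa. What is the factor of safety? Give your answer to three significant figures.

n = 3.35

τ = 16T/(πd³) = 16×3.9900×10^7/(π×150³) = 60.21 MPa.
n = τ_limit/τ = 202/60.21 = 3.355.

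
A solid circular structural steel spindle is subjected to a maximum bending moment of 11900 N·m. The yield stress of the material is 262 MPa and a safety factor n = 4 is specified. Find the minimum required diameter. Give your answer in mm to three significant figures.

σ_allow = 262/4 = 65.50 MPa.
For a solid circular section σ = 32M/(πd³), so d³ = 32M/(π σ_allow) = 32×1.1900×10^7/(π×65.50) = 1.851×10^6 mm³.
d = 122.8 mm.

d = 123 mm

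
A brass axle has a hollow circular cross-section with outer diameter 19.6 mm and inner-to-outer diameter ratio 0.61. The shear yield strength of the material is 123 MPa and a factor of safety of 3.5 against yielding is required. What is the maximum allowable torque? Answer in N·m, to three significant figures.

T_allow = 44.8 N·m

τ_allow = 123/3.5 = 35.14 MPa.
For a hollow shaft T_allow = τ_allow·πd_o³(1−k⁴)/16 with 1−k⁴ = 0.8615, so πd_o³(1−k⁴)/16 = 1274 mm³.
T_allow = 35.14×1274 = 44760 N·mm = 44.76 N·m.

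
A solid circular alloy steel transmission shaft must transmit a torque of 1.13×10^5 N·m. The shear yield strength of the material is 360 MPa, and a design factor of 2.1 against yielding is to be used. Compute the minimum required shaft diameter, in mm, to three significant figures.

Allowable shear stress τ_allow = 360/2.1 = 171.4 MPa.
For a solid shaft τ = 16T/(πd³), so d³ = 16T/(π τ_allow) = 16×1.1300×10^8/(π×171.4) = 3.357×10^6 mm³.
d = (3.357×10^6)^(1/3) = 149.7 mm.

d = 150 mm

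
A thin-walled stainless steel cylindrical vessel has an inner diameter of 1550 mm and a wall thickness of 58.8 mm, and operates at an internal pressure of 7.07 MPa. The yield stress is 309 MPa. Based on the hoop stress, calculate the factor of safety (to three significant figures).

n = 3.32

σ_h = pD/(2t) = 7.07×1550/(2×58.8) = 93.18 MPa.
n = 309/93.18 = 3.316.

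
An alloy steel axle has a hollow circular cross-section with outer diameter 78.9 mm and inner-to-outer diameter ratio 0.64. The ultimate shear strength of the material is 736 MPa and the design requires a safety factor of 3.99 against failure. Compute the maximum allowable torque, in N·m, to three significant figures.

τ_allow = 736/3.99 = 184.5 MPa.
For a hollow shaft T_allow = τ_allow·πd_o³(1−k⁴)/16 with 1−k⁴ = 0.8322, so πd_o³(1−k⁴)/16 = 80260 mm³.
T_allow = 184.5×80260 = 1.480×10^7 N·mm = 14800 N·m.

T_allow = 14800 N·m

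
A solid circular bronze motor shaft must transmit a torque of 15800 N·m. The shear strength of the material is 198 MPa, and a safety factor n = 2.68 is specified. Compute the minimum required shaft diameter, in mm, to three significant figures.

d = 103 mm

Allowable shear stress τ_allow = 198/2.68 = 73.88 MPa.
For a solid shaft τ = 16T/(πd³), so d³ = 16T/(π τ_allow) = 16×1.5800×10^7/(π×73.88) = 1.089×10^6 mm³.
d = (1.089×10^6)^(1/3) = 102.9 mm.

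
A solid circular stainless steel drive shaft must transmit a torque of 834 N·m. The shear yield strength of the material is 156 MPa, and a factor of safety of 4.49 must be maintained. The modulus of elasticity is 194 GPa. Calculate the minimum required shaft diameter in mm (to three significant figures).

d = 49.6 mm

Allowable shear stress τ_allow = 156/4.49 = 34.74 MPa.
For a solid shaft τ = 16T/(πd³), so d³ = 16T/(π τ_allow) = 16×834000/(π×34.74) = 122300 mm³.
d = (122300)^(1/3) = 49.63 mm.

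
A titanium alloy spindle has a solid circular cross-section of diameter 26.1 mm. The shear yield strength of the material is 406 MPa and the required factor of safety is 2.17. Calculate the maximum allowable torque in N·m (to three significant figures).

τ_allow = 406/2.17 = 187.1 MPa.
For a solid shaft T_allow = τ_allow·πd³/16; πd³/16 = π×26.1³/16 = 3491 mm³.
T_allow = 187.1×3491 = 653200 N·mm = 653.2 N·m.

T_allow = 653 N·m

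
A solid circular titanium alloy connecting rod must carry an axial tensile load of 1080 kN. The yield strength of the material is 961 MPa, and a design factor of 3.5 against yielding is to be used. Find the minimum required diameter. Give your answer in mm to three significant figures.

Allowable stress σ_allow = 961/3.5 = 274.6 MPa.
Required area A = F/σ_allow = 1080000/274.6 = 3933 mm².
A = πd²/4 → d = √(4A/π) = 70.77 mm.

d = 70.8 mm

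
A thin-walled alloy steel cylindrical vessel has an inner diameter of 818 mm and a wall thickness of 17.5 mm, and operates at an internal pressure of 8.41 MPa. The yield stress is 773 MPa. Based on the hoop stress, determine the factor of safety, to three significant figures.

n = 3.93

σ_h = pD/(2t) = 8.41×818/(2×17.5) = 196.6 MPa.
n = 773/196.6 = 3.933.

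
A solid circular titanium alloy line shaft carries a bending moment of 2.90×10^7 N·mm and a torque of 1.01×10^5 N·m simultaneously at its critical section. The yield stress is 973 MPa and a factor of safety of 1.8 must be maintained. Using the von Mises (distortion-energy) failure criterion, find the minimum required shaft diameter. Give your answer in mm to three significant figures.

d = 120 mm

σ_allow = σ_y/n = 973/1.8 = 540.6 MPa.
For a solid shaft σ_b = 32M/(πd³) and τ = 16T/(πd³), so the von Mises stress is σ' = (16/πd³)·√(4M²+3T²).
√(4M²+3T²) = √(4×(2.900×10^7)² + 3×(1.010×10^8)²) = 1.843×10^8 N·mm.
d³ = 16×1.843×10^8/(π×540.6) = 1.736×10^6 mm³.
d = 120.2 mm.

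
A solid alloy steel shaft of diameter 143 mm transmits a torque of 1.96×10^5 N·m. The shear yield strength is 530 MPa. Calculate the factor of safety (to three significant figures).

τ = 16T/(πd³) = 16×1.9600×10^8/(π×143³) = 341.4 MPa.
n = τ_limit/τ = 530/341.4 = 1.553.

n = 1.55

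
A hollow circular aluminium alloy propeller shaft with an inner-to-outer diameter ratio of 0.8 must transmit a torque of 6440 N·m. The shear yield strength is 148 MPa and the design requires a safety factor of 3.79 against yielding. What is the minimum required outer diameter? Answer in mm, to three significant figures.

τ_allow = 148/3.79 = 39.05 MPa.
For a hollow shaft τ = 16T/[πd_o³(1−k⁴)] with k = 0.8, so 1−k⁴ = 0.5904.
d_o³ = 16T/[π τ_allow (1−k⁴)] = 16×6440000/(π×39.05×0.5904) = 1.423×10^6 mm³.
d_o = 112.5 mm.

d_o = 112 mm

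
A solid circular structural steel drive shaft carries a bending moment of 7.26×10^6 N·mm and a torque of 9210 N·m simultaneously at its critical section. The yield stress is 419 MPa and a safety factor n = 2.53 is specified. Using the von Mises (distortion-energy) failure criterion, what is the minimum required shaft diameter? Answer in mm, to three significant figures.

σ_allow = σ_y/n = 419/2.53 = 165.6 MPa.
For a solid shaft σ_b = 32M/(πd³) and τ = 16T/(πd³), so the von Mises stress is σ' = (16/πd³)·√(4M²+3T²).
√(4M²+3T²) = √(4×(7.260×10^6)² + 3×(9.210×10^6)²) = 2.157×10^7 N·mm.
d³ = 16×2.157×10^7/(π×165.6) = 663400 mm³.
d = 87.21 mm.

d = 87.2 mm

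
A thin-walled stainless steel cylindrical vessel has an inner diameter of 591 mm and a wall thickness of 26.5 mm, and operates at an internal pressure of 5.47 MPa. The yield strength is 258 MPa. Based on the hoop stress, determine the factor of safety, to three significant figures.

n = 4.23

σ_h = pD/(2t) = 5.47×591/(2×26.5) = 61.00 MPa.
n = 258/61.00 = 4.230.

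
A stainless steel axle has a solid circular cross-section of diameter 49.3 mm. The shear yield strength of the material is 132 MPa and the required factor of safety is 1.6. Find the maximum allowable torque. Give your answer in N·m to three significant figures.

T_allow = 1940 N·m

τ_allow = 132/1.6 = 82.50 MPa.
For a solid shaft T_allow = τ_allow·πd³/16; πd³/16 = π×49.3³/16 = 23530 mm³.
T_allow = 82.50×23530 = 1.941×10^6 N·mm = 1941 N·m.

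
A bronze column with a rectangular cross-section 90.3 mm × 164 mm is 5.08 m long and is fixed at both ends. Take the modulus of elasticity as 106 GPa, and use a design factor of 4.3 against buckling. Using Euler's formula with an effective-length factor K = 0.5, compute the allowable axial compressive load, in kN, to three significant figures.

Buckling occurs about the weak axis: I_min = h·b³/12 = 164×90.3³/12 = 1.006×10^7 mm⁴ (b = 90.3 mm is the smaller dimension).
Effective length L_e = KL = 0.5×5.08 m = 2540 mm.
Euler critical load P_cr = π²EI/L_e² = π²×106000×1.006×10^7/2540² = 1.632×10^6 N.
P_allow = P_cr/n = 1.632×10^6/4.3 = 379500 N.

P_allow = 379 kN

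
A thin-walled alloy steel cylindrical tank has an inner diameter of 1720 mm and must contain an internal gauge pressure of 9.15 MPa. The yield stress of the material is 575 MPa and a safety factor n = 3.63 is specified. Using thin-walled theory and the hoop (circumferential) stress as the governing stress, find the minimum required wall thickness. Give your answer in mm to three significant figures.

σ_allow = 575/3.63 = 158.4 MPa.
Hoop stress σ_h = pD/(2t), so t = pD/(2σ_allow) = 9.15×1720/(2×158.4) = 49.68 mm.

t = 49.7 mm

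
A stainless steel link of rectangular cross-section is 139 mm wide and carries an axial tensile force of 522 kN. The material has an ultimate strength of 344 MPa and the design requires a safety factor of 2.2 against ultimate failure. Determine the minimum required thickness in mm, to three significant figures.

σ_allow = 344/2.2 = 156.4 MPa.
Required area A = F/σ_allow = 522000/156.4 = 3338 mm².
t = A/w = 3338/139 = 24.02 mm.

t = 24.0 mm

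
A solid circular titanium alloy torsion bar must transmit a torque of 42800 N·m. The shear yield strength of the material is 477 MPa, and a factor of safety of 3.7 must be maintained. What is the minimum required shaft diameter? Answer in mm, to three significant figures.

Allowable shear stress τ_allow = 477/3.7 = 128.9 MPa.
For a solid shaft τ = 16T/(πd³), so d³ = 16T/(π τ_allow) = 16×4.2800×10^7/(π×128.9) = 1.691×10^6 mm³.
d = (1.691×10^6)^(1/3) = 119.1 mm.

d = 119 mm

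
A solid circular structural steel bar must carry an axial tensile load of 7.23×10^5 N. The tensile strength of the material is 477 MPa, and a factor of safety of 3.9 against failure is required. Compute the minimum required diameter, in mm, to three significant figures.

d = 86.8 mm

Allowable stress σ_allow = 477/3.9 = 122.3 MPa.
Required area A = F/σ_allow = 723000/122.3 = 5911 mm².
A = πd²/4 → d = √(4A/π) = 86.76 mm.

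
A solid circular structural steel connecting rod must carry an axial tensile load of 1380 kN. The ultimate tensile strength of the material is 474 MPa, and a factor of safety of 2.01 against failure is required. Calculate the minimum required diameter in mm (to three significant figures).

d = 86.3 mm

Allowable stress σ_allow = 474/2.01 = 235.8 MPa.
Required area A = F/σ_allow = 1380000/235.8 = 5852 mm².
A = πd²/4 → d = √(4A/π) = 86.32 mm.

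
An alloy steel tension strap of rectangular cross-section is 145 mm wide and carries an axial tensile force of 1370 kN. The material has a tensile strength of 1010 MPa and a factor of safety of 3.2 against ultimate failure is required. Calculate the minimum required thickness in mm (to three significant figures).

t = 29.9 mm

σ_allow = 1010/3.2 = 315.6 MPa.
Required area A = F/σ_allow = 1370000/315.6 = 4341 mm².
t = A/w = 4341/145 = 29.94 mm.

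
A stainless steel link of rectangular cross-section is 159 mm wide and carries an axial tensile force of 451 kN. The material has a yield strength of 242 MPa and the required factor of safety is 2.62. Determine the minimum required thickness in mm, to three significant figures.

σ_allow = 242/2.62 = 92.37 MPa.
Required area A = F/σ_allow = 451000/92.37 = 4883 mm².
t = A/w = 4883/159 = 30.71 mm.

t = 30.7 mm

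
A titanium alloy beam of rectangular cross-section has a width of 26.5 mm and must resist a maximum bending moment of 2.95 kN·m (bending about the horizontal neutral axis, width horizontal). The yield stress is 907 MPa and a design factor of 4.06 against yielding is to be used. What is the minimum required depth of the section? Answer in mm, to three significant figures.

h = 54.7 mm

σ_allow = 907/4.06 = 223.4 MPa.
For a rectangular section σ = 6M/(bh²), so h² = 6M/(b σ_allow) = 6×2950000/(26.5×223.4) = 2990 mm².
h = 54.68 mm.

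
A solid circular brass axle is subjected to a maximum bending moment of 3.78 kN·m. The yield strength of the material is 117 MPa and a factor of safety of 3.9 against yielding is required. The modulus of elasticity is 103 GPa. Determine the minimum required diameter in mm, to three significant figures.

d = 109 mm

σ_allow = 117/3.9 = 30.00 MPa.
For a solid circular section σ = 32M/(πd³), so d³ = 32M/(π σ_allow) = 32×3780000/(π×30.00) = 1.283×10^6 mm³.
d = 108.7 mm.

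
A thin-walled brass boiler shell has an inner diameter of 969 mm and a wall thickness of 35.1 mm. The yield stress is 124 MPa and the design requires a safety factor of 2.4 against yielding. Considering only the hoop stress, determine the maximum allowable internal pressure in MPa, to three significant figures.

p_allow = 3.74 MPa

σ_allow = 124/2.4 = 51.67 MPa.
σ_h = pD/(2t) → p_allow = 2σ_allow t/D = 2×51.67×35.1/969 = 3.743 MPa.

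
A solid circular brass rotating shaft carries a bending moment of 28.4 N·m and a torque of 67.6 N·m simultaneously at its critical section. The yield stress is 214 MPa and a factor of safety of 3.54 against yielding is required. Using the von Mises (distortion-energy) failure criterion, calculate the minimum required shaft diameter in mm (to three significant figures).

d = 22.2 mm

σ_allow = σ_y/n = 214/3.54 = 60.45 MPa.
For a solid shaft σ_b = 32M/(πd³) and τ = 16T/(πd³), so the von Mises stress is σ' = (16/πd³)·√(4M²+3T²).
√(4M²+3T²) = √(4×(28400)² + 3×(67600)²) = 130100 N·mm.
d³ = 16×130100/(π×60.45) = 10960 mm³.
d = 22.22 mm.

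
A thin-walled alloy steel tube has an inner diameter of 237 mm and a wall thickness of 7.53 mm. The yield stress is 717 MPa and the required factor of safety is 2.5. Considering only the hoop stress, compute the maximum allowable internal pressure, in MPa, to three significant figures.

σ_allow = 717/2.5 = 286.8 MPa.
σ_h = pD/(2t) → p_allow = 2σ_allow t/D = 2×286.8×7.53/237 = 18.22 MPa.

p_allow = 18.2 MPa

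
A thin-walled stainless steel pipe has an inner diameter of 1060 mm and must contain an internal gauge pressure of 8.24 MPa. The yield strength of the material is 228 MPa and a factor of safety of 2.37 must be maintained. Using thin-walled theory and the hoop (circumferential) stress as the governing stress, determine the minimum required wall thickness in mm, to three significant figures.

σ_allow = 228/2.37 = 96.20 MPa.
Hoop stress σ_h = pD/(2t), so t = pD/(2σ_allow) = 8.24×1060/(2×96.20) = 45.40 mm.

t = 45.4 mm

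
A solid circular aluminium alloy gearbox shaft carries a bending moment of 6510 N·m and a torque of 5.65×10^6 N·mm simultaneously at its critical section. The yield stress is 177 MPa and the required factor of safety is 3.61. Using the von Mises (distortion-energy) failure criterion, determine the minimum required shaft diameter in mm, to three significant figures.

d = 119 mm

σ_allow = σ_y/n = 177/3.61 = 49.03 MPa.
For a solid shaft σ_b = 32M/(πd³) and τ = 16T/(πd³), so the von Mises stress is σ' = (16/πd³)·√(4M²+3T²).
√(4M²+3T²) = √(4×(6.510×10^6)² + 3×(5.650×10^6)²) = 1.629×10^7 N·mm.
d³ = 16×1.629×10^7/(π×49.03) = 1.692×10^6 mm³.
d = 119.2 mm.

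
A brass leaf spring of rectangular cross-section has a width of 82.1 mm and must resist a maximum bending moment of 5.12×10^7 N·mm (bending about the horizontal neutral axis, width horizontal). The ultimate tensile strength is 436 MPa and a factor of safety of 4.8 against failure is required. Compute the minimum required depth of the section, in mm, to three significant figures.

σ_allow = 436/4.8 = 90.83 MPa.
For a rectangular section σ = 6M/(bh²), so h² = 6M/(b σ_allow) = 6×5.1200×10^7/(82.1×90.83) = 41190 mm².
h = 203.0 mm.

h = 203 mm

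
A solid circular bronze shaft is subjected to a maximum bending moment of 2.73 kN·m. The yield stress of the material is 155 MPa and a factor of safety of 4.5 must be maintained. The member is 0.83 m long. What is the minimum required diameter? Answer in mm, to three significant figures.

d = 93.1 mm

σ_allow = 155/4.5 = 34.44 MPa.
For a solid circular section σ = 32M/(πd³), so d³ = 32M/(π σ_allow) = 32×2730000/(π×34.44) = 807300 mm³.
d = 93.11 mm.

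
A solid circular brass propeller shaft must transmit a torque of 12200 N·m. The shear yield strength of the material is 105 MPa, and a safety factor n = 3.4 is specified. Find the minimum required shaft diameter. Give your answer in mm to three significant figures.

Allowable shear stress τ_allow = 105/3.4 = 30.88 MPa.
For a solid shaft τ = 16T/(πd³), so d³ = 16T/(π τ_allow) = 16×1.2200×10^7/(π×30.88) = 2.012×10^6 mm³.
d = (2.012×10^6)^(1/3) = 126.2 mm.

d = 126 mm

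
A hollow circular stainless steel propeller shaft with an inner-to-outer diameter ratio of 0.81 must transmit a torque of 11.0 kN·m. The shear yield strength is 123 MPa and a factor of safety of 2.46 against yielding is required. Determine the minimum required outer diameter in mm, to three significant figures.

d_o = 125 mm

τ_allow = 123/2.46 = 50.00 MPa.
For a hollow shaft τ = 16T/[πd_o³(1−k⁴)] with k = 0.81, so 1−k⁴ = 0.5695.
d_o³ = 16T/[π τ_allow (1−k⁴)] = 16×1.1000×10^7/(π×50.00×0.5695) = 1.967×10^6 mm³.
d_o = 125.3 mm.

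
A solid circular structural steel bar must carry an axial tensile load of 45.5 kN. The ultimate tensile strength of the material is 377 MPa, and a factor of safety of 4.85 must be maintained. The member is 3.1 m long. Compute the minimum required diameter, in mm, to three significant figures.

d = 27.3 mm

Allowable stress σ_allow = 377/4.85 = 77.73 MPa.
Required area A = F/σ_allow = 45500/77.73 = 585.3 mm².
A = πd²/4 → d = √(4A/π) = 27.30 mm.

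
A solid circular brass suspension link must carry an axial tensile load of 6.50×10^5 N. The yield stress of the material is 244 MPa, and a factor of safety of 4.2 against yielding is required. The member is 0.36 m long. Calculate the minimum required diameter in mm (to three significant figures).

Allowable stress σ_allow = 244/4.2 = 58.10 MPa.
Required area A = F/σ_allow = 650000/58.10 = 11190 mm².
A = πd²/4 → d = √(4A/π) = 119.4 mm.

d = 119 mm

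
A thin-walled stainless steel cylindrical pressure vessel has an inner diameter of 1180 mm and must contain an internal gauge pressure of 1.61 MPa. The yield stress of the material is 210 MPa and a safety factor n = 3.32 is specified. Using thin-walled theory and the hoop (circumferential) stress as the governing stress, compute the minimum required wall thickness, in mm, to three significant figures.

σ_allow = 210/3.32 = 63.25 MPa.
Hoop stress σ_h = pD/(2t), so t = pD/(2σ_allow) = 1.61×1180/(2×63.25) = 15.02 mm.

t = 15.0 mm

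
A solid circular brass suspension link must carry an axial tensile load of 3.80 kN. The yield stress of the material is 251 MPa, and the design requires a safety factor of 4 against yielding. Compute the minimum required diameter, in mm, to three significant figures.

Allowable stress σ_allow = 251/4 = 62.75 MPa.
Required area A = F/σ_allow = 3800.0/62.75 = 60.56 mm².
A = πd²/4 → d = √(4A/π) = 8.781 mm.

d = 8.78 mm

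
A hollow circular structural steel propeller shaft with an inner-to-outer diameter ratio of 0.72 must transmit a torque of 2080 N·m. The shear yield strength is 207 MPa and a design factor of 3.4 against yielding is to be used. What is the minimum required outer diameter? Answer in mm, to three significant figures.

d_o = 62.0 mm

τ_allow = 207/3.4 = 60.88 MPa.
For a hollow shaft τ = 16T/[πd_o³(1−k⁴)] with k = 0.72, so 1−k⁴ = 0.7313.
d_o³ = 16T/[π τ_allow (1−k⁴)] = 16×2080000/(π×60.88×0.7313) = 237900 mm³.
d_o = 61.97 mm.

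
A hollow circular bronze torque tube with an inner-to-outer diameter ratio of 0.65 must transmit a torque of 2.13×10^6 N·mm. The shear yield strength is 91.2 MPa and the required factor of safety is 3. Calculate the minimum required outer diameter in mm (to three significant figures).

τ_allow = 91.2/3 = 30.40 MPa.
For a hollow shaft τ = 16T/[πd_o³(1−k⁴)] with k = 0.65, so 1−k⁴ = 0.8215.
d_o³ = 16T/[π τ_allow (1−k⁴)] = 16×2130000/(π×30.40×0.8215) = 434400 mm³.
d_o = 75.73 mm.

d_o = 75.7 mm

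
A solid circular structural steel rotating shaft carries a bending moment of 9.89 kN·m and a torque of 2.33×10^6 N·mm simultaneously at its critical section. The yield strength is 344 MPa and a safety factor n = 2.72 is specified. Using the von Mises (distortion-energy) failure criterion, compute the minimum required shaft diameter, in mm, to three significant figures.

σ_allow = σ_y/n = 344/2.72 = 126.5 MPa.
For a solid shaft σ_b = 32M/(πd³) and τ = 16T/(πd³), so the von Mises stress is σ' = (16/πd³)·√(4M²+3T²).
√(4M²+3T²) = √(4×(9.890×10^6)² + 3×(2.330×10^6)²) = 2.019×10^7 N·mm.
d³ = 16×2.019×10^7/(π×126.5) = 812900 mm³.
d = 93.33 mm.

d = 93.3 mm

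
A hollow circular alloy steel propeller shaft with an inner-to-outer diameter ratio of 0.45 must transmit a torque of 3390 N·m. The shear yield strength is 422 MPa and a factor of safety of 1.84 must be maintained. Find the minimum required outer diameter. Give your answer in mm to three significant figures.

d_o = 42.8 mm

τ_allow = 422/1.84 = 229.3 MPa.
For a hollow shaft τ = 16T/[πd_o³(1−k⁴)] with k = 0.45, so 1−k⁴ = 0.9590.
d_o³ = 16T/[π τ_allow (1−k⁴)] = 16×3390000/(π×229.3×0.9590) = 78500 mm³.
d_o = 42.82 mm.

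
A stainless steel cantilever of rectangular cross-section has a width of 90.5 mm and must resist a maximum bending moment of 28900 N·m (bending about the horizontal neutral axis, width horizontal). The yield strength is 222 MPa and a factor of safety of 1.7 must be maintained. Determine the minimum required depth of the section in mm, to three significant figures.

σ_allow = 222/1.7 = 130.6 MPa.
For a rectangular section σ = 6M/(bh²), so h² = 6M/(b σ_allow) = 6×2.8900×10^7/(90.5×130.6) = 14670 mm².
h = 121.1 mm.

h = 121 mm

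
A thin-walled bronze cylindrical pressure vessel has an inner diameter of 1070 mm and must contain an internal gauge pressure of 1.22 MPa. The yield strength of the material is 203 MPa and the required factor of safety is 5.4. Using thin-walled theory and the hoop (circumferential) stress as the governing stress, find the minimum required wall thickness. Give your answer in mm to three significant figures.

σ_allow = 203/5.4 = 37.59 MPa.
Hoop stress σ_h = pD/(2t), so t = pD/(2σ_allow) = 1.22×1070/(2×37.59) = 17.36 mm.

t = 17.4 mm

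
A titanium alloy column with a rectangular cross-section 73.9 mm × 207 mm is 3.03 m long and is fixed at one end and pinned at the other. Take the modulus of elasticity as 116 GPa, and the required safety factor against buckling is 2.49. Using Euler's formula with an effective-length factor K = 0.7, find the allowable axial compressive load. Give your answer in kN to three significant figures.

P_allow = 712 kN

Buckling occurs about the weak axis: I_min = h·b³/12 = 207×73.9³/12 = 6.962×10^6 mm⁴ (b = 73.9 mm is the smaller dimension).
Effective length L_e = KL = 0.7×3.03 m = 2121 mm.
Euler critical load P_cr = π²EI/L_e² = π²×116000×6.962×10^6/2121² = 1.772×10^6 N.
P_allow = P_cr/n = 1.772×10^6/2.49 = 711500 N.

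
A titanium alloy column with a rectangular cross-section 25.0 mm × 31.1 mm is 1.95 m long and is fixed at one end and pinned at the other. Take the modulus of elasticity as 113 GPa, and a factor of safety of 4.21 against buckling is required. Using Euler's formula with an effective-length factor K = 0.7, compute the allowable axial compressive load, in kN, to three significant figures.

Buckling occurs about the weak axis: I_min = h·b³/12 = 31.1×25.0³/12 = 40490 mm⁴ (b = 25.0 mm is the smaller dimension).
Effective length L_e = KL = 0.7×1.95 m = 1365 mm.
Euler critical load P_cr = π²EI/L_e² = π²×113000×40490/1365² = 24240 N.
P_allow = P_cr/n = 24240/4.21 = 5757 N.

P_allow = 5.76 kN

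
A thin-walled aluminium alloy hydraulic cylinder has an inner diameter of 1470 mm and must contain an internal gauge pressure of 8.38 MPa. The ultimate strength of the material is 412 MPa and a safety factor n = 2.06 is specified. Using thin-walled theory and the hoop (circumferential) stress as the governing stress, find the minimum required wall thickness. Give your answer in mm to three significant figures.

σ_allow = 412/2.06 = 200.0 MPa.
Hoop stress σ_h = pD/(2t), so t = pD/(2σ_allow) = 8.38×1470/(2×200.0) = 30.80 mm.

t = 30.8 mm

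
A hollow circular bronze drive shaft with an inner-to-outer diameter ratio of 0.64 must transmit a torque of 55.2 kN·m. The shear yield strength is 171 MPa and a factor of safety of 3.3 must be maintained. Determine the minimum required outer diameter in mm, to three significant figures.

τ_allow = 171/3.3 = 51.82 MPa.
For a hollow shaft τ = 16T/[πd_o³(1−k⁴)] with k = 0.64, so 1−k⁴ = 0.8322.
d_o³ = 16T/[π τ_allow (1−k⁴)] = 16×5.5200×10^7/(π×51.82×0.8322) = 6.519×10^6 mm³.
d_o = 186.8 mm.

d_o = 187 mm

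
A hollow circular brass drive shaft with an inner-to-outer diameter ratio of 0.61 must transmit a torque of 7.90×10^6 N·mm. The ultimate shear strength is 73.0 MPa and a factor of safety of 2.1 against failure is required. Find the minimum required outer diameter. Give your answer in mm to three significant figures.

d_o = 110 mm

τ_allow = 73.0/2.1 = 34.76 MPa.
For a hollow shaft τ = 16T/[πd_o³(1−k⁴)] with k = 0.61, so 1−k⁴ = 0.8615.
d_o³ = 16T/[π τ_allow (1−k⁴)] = 16×7900000/(π×34.76×0.8615) = 1.343×10^6 mm³.
d_o = 110.3 mm.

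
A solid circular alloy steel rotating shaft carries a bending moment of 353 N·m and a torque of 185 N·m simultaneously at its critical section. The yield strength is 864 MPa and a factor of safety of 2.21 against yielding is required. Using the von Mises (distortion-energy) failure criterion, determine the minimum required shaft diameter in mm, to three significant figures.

σ_allow = σ_y/n = 864/2.21 = 391.0 MPa.
For a solid shaft σ_b = 32M/(πd³) and τ = 16T/(πd³), so the von Mises stress is σ' = (16/πd³)·√(4M²+3T²).
√(4M²+3T²) = √(4×(353000)² + 3×(185000)²) = 775300 N·mm.
d³ = 16×775300/(π×391.0) = 10100 mm³.
d = 21.62 mm.

d = 21.6 mm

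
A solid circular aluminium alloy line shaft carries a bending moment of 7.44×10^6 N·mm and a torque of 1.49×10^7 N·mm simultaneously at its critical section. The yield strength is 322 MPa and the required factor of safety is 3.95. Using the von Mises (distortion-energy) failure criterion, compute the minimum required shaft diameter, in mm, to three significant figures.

d = 123 mm

σ_allow = σ_y/n = 322/3.95 = 81.52 MPa.
For a solid shaft σ_b = 32M/(πd³) and τ = 16T/(πd³), so the von Mises stress is σ' = (16/πd³)·√(4M²+3T²).
√(4M²+3T²) = √(4×(7.440×10^6)² + 3×(1.490×10^7)²) = 2.979×10^7 N·mm.
d³ = 16×2.979×10^7/(π×81.52) = 1.861×10^6 mm³.
d = 123.0 mm.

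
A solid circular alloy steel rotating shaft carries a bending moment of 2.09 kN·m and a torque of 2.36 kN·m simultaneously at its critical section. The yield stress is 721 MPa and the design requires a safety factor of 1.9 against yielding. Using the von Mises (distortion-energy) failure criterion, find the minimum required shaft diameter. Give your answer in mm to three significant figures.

d = 42.8 mm

σ_allow = σ_y/n = 721/1.9 = 379.5 MPa.
For a solid shaft σ_b = 32M/(πd³) and τ = 16T/(πd³), so the von Mises stress is σ' = (16/πd³)·√(4M²+3T²).
√(4M²+3T²) = √(4×(2.090×10^6)² + 3×(2.360×10^6)²) = 5.846×10^6 N·mm.
d³ = 16×5.846×10^6/(π×379.5) = 78470 mm³.
d = 42.81 mm.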